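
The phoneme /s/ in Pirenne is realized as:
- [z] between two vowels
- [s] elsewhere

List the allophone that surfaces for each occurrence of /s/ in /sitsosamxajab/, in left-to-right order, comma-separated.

Occurrence 1 (position 1): no conditioning environment matches → elsewhere allophone [s].
Occurrence 2 (position 4): no conditioning environment matches → elsewhere allophone [s].
Occurrence 3 (position 6): between two vowels → [z].

[s], [s], [z]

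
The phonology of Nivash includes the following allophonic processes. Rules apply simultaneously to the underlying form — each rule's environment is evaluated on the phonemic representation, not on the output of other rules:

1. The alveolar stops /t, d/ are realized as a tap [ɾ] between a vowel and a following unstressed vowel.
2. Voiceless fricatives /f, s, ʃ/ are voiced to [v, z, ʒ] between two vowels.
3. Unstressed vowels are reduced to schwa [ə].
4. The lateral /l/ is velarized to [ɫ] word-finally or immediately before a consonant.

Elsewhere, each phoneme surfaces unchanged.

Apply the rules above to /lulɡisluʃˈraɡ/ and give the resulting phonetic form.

[ləɫɡəsləʃˈraɡ]

/l/ (word-initial) is in the target of rule 4 but the environment (word-finally or immediately before a consonant) is not met → [l].
/u/ meets the environment for rule 3 (in an unstressed syllable) → [ə].
/l/ meets the environment for rule 4 (word-finally or immediately before a consonant) → [ɫ].
/ɡ/ (between /l/ and /i/): no rule targets it → [ɡ].
/i/ — between /ɡ/ and /s/, in an unstressed syllable — surfaces as [ə] (rule 3).
/s/ (between /i/ and /l/): rule 2 targets it, but not between two vowels → unchanged [s].
/l/ — between /s/ and /u/; rule 4 does not apply here → [l].
/u/ meets the environment for rule 3 (in an unstressed syllable) → [ə].
/ʃ/ (between /u/ and /r/): rule 2 targets it, but not between two vowels → unchanged [ʃ].
/r/ stays [r].
/a/ (between /r/ and /ɡ/) is in the target of rule 3 but the environment (in an unstressed syllable) is not met → [a].
/ɡ/ (word-final) is unaffected → [ɡ].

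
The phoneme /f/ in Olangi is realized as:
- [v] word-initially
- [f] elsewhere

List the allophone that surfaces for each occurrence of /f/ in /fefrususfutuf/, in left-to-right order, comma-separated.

[v], [f], [f], [f]

Occurrence 1 (position 1): word-initially → [v].
Occurrence 2 (position 3): no conditioning environment matches → elsewhere allophone [f].
Occurrence 3 (position 9): no conditioning environment matches → elsewhere allophone [f].
Occurrence 4 (position 13): no conditioning environment matches → elsewhere allophone [f].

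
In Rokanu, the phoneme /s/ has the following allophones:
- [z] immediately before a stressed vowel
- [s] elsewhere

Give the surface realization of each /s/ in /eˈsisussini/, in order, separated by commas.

Occurrence 1 (position 2): immediately before a stressed vowel → [z].
Occurrence 2 (position 4): no conditioning environment matches → elsewhere allophone [s].
Occurrence 3 (position 6): no conditioning environment matches → elsewhere allophone [s].
Occurrence 4 (position 7): no conditioning environment matches → elsewhere allophone [s].

[z], [s], [s], [s]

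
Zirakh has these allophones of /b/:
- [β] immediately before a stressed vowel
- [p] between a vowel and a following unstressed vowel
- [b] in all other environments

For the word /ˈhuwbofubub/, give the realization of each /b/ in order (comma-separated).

Occurrence 1 (position 4): no conditioning environment matches → elsewhere allophone [b].
Occurrence 2 (position 8): between a vowel and a following unstressed vowel → [p].
Occurrence 3 (position 10): no conditioning environment matches → elsewhere allophone [b].

[b], [p], [b]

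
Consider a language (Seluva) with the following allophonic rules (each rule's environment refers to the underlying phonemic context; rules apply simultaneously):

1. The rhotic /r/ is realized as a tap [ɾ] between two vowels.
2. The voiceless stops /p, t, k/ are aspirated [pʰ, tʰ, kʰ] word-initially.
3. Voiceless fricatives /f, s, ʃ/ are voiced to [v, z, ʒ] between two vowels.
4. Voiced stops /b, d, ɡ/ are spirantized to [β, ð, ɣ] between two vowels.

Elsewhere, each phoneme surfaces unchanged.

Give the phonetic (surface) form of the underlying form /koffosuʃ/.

[kʰoffozuʃ]

/k/ (word-initial): word-initially, so rule 2 applies → [kʰ].
/o/ (between /k/ and /f/) is unaffected → [o].
/f/ (between /o/ and /f/) fails the environment for rule 3, so it stays [f].
/f/ (between /f/ and /o/) fails the environment for rule 3, so it stays [f].
/o/ — not in any rule's target class → [o].
/s/ (between /o/ and /u/) occurs between two vowels → [z] by rule 3.
/u/ stays [u].
/ʃ/ (word-final) fails the environment for rule 3, so it stays [ʃ].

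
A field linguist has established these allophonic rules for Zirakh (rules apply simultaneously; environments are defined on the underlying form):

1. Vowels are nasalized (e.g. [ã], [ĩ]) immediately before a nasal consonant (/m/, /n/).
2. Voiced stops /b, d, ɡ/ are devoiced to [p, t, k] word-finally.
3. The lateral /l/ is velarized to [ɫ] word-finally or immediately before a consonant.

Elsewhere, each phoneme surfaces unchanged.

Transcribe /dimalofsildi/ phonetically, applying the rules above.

[dĩmalofsiɫdi]

/d/ — word-initial; rule 2 does not apply here → [d].
/i/ (between /d/ and /m/): before a nasal consonant, so rule 1 applies → [ĩ].
/m/ (between /i/ and /a/) is unaffected → [m].
/a/ — between /m/ and /l/; rule 1 does not apply here → [a].
/l/ (between /a/ and /o/) is in the target of rule 3 but the environment (word-finally or immediately before a consonant) is not met → [l].
/o/ — between /l/ and /f/; rule 1 does not apply here → [o].
/f/ (between /o/ and /s/) is unaffected → [f].
/s/ (between /f/ and /i/): no rule targets it → [s].
/i/ (between /s/ and /l/): rule 1 targets it, but not before a nasal consonant → unchanged [i].
Rule 3 applies to /l/ (between /i/ and /d/: word-finally or immediately before a consonant) → [ɫ].
/d/ — between /l/ and /i/; rule 2 does not apply here → [d].
/i/ — word-final; rule 1 does not apply here → [i].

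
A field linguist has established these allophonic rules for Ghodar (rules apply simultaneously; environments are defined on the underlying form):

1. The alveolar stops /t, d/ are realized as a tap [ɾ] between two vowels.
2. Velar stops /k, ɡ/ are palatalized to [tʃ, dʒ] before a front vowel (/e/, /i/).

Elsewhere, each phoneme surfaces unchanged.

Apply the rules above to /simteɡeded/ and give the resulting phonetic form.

[simtedʒeɾed]

/s/ (word-initial): no rule targets it → [s].
/i/ stays [i].
/m/ (between /i/ and /t/) is unaffected → [m].
/t/ (between /m/ and /e/) is in the target of rule 1 but the environment (between two vowels) is not met → [t].
/e/ (between /t/ and /ɡ/): no rule targets it → [e].
/ɡ/ meets the environment for rule 2 (before a front vowel) → [dʒ].
/e/ stays [e].
/d/ (between /e/ and /e/) occurs between two vowels → [ɾ] by rule 1.
/e/ (between /d/ and /d/): no rule targets it → [e].
/d/ (word-final): rule 1 targets it, but not between two vowels → unchanged [d].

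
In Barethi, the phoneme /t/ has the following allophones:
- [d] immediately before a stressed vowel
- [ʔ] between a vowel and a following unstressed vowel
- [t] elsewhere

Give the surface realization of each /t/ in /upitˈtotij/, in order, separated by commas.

Occurrence 1 (position 4): no conditioning environment matches → elsewhere allophone [t].
Occurrence 2 (position 5): immediately before a stressed vowel → [d].
Occurrence 3 (position 7): between a vowel and a following unstressed vowel → [ʔ].

[t], [d], [ʔ]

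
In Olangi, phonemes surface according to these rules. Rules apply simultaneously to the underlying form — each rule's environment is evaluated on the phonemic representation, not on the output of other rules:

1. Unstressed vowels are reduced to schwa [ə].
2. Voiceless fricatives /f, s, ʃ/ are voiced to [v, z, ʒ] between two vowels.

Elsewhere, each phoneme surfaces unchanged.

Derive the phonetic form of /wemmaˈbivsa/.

/w/ (word-initial): no rule targets it → [w].
Rule 1 applies to /e/ (between /w/ and /m/: in an unstressed syllable) → [ə].
/m/ (between /e/ and /m/) is unaffected → [m].
/m/ (between /m/ and /a/) is unaffected → [m].
Rule 1 applies to /a/ (between /m/ and /b/: in an unstressed syllable) → [ə].
/b/ stays [b].
/i/ — between /b/ and /v/; rule 1 does not apply here → [i].
/v/ (between /i/ and /s/) is unaffected → [v].
/s/ (between /v/ and /a/): rule 2 targets it, but not between two vowels → unchanged [s].
/a/ (word-final): in an unstressed syllable, so rule 1 applies → [ə].

[wəmməˈbivsə]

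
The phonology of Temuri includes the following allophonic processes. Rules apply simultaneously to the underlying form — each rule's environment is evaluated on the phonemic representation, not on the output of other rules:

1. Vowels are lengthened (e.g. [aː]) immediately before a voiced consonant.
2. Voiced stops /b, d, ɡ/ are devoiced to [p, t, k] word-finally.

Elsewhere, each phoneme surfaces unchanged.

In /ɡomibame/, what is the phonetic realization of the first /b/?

[b]

/b/ (between /i/ and /a/) is in the target of rule 2 but the environment (word-finally) is not met → [b].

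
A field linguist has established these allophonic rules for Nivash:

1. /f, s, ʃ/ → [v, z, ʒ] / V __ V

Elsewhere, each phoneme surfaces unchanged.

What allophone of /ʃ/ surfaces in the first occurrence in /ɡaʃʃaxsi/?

[ʃ]

/ʃ/ (between /a/ and /ʃ/) fails the environment for rule 1, so it stays [ʃ].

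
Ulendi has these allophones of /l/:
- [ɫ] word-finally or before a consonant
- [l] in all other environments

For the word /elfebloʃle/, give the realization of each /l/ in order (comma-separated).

[ɫ], [l], [l]

Occurrence 1 (position 2): word-finally or before a consonant → [ɫ].
Occurrence 2 (position 6): no conditioning environment matches → elsewhere allophone [l].
Occurrence 3 (position 9): no conditioning environment matches → elsewhere allophone [l].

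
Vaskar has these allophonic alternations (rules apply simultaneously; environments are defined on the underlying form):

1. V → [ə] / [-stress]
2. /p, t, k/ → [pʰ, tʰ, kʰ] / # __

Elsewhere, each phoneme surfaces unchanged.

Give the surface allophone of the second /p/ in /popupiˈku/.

/p/ (between /o/ and /u/): rule 2 targets it, but not word-initially → unchanged [p].

[p]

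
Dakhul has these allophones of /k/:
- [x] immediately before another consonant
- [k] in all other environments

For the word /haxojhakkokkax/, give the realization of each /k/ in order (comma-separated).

[x], [k], [x], [k]

Occurrence 1 (position 8): immediately before another consonant → [x].
Occurrence 2 (position 9): no conditioning environment matches → elsewhere allophone [k].
Occurrence 3 (position 11): immediately before another consonant → [x].
Occurrence 4 (position 12): no conditioning environment matches → elsewhere allophone [k].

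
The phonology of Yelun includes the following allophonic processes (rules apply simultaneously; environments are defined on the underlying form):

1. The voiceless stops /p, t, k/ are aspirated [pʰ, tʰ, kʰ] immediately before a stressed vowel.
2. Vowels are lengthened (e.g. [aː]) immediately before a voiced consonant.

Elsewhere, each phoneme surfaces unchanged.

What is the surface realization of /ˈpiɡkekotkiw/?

/p/ meets the environment for rule 1 (immediately before a stressed vowel) → [pʰ].
/i/ (between /p/ and /ɡ/): before a voiced consonant, so rule 2 applies → [iː].
/k/ — between /ɡ/ and /e/; rule 1 does not apply here → [k].
/e/ (between /k/ and /k/) fails the environment for rule 2, so it stays [e].
/k/ (between /e/ and /o/) is in the target of rule 1 but the environment (immediately before a stressed vowel) is not met → [k].
/o/ (between /k/ and /t/) is in the target of rule 2 but the environment (before a voiced consonant) is not met → [o].
/t/ (between /o/ and /k/) is in the target of rule 1 but the environment (immediately before a stressed vowel) is not met → [t].
/k/ (between /t/ and /i/) is in the target of rule 1 but the environment (immediately before a stressed vowel) is not met → [k].
/i/ — between /k/ and /w/, before a voiced consonant — surfaces as [iː] (rule 2).

[ˈpʰiːɡkekotkiːw]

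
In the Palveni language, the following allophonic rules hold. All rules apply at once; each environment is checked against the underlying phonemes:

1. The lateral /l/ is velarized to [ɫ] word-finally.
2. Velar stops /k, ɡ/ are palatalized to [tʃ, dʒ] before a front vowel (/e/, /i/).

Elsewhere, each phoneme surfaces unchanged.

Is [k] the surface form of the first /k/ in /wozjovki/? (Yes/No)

No

/k/ — between /v/ and /i/, before a front vowel — surfaces as [tʃ] (rule 2).
The actual realization is [tʃ], not [k].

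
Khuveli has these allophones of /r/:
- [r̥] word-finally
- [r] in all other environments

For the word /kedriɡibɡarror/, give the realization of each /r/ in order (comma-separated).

[r], [r], [r], [r̥]

Occurrence 1 (position 4): no conditioning environment matches → elsewhere allophone [r].
Occurrence 2 (position 11): no conditioning environment matches → elsewhere allophone [r].
Occurrence 3 (position 12): no conditioning environment matches → elsewhere allophone [r].
Occurrence 4 (position 14): word-finally → [r̥].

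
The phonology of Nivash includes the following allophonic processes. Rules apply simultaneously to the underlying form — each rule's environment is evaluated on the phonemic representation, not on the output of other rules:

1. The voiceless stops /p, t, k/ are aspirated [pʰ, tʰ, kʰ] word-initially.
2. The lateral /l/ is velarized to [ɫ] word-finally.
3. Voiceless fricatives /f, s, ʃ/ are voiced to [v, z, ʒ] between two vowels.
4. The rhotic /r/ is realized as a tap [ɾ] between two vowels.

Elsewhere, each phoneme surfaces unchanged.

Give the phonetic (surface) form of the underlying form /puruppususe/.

[pʰuɾuppuzuze]

/p/ (word-initial): word-initially, so rule 1 applies → [pʰ].
Rule 4 applies to /r/ (between /u/ and /u/: between two vowels) → [ɾ].
/p/ — between /u/ and /p/; rule 1 does not apply here → [p].
/p/ — between /p/ and /u/; rule 1 does not apply here → [p].
/s/ — between /u/ and /u/, between two vowels — surfaces as [z] (rule 3).
/s/ meets the environment for rule 3 (between two vowels) → [z].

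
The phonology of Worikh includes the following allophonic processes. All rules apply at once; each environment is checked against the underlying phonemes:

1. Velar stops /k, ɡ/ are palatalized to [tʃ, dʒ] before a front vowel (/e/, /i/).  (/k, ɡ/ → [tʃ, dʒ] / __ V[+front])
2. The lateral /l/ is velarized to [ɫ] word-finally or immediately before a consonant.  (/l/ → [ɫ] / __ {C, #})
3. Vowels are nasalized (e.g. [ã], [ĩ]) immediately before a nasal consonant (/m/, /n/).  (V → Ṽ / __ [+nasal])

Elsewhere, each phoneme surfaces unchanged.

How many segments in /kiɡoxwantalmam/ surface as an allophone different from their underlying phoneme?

Segments that undergo a rule: /k/ → [tʃ] (rule 1); /a/ → [ã] (rule 3); /l/ → [ɫ] (rule 2); /a/ → [ã] (rule 3).
All other segments surface unchanged.

4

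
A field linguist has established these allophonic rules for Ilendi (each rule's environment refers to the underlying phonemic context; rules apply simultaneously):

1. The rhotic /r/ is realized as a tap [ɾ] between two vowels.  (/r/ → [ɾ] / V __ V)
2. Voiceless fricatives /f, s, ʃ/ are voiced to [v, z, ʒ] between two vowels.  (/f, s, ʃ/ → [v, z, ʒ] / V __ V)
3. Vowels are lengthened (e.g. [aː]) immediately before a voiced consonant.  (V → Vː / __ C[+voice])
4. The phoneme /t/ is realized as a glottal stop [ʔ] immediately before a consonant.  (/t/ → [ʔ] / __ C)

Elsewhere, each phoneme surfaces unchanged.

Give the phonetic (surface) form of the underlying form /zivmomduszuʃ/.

[ziːvmoːmduszuʃ]

/z/ (word-initial): no rule targets it → [z].
/i/ meets the environment for rule 3 (before a voiced consonant) → [iː].
/v/ (between /i/ and /m/): no rule targets it → [v].
/m/ (between /v/ and /o/) is unaffected → [m].
Rule 3 applies to /o/ (between /m/ and /m/: before a voiced consonant) → [oː].
/m/ (between /o/ and /d/): no rule targets it → [m].
/d/ — not in any rule's target class → [d].
/u/ — between /d/ and /s/; rule 3 does not apply here → [u].
/s/ (between /u/ and /z/) is in the target of rule 2 but the environment (between two vowels) is not met → [s].
/z/ stays [z].
/u/ (between /z/ and /ʃ/): rule 3 targets it, but not before a voiced consonant → unchanged [u].
/ʃ/ (word-final): rule 2 targets it, but not between two vowels → unchanged [ʃ].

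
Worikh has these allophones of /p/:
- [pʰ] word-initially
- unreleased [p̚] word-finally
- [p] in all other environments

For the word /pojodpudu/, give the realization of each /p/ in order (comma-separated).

[pʰ], [p]

Occurrence 1 (position 1): word-initially → [pʰ].
Occurrence 2 (position 6): no conditioning environment matches → elsewhere allophone [p].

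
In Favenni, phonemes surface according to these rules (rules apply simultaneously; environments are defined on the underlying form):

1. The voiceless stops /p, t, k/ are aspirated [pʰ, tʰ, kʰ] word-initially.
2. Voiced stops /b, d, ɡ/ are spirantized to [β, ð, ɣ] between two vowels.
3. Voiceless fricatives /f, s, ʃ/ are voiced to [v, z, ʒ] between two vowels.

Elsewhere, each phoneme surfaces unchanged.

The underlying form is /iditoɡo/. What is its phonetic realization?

/i/ (word-initial) is unaffected → [i].
/d/ (between /i/ and /i/): between two vowels, so rule 2 applies → [ð].
/i/ — not in any rule's target class → [i].
/t/ — between /i/ and /o/; rule 1 does not apply here → [t].
/o/ stays [o].
/ɡ/ — between /o/ and /o/, between two vowels — surfaces as [ɣ] (rule 2).
/o/ — not in any rule's target class → [o].

[iðitoɣo]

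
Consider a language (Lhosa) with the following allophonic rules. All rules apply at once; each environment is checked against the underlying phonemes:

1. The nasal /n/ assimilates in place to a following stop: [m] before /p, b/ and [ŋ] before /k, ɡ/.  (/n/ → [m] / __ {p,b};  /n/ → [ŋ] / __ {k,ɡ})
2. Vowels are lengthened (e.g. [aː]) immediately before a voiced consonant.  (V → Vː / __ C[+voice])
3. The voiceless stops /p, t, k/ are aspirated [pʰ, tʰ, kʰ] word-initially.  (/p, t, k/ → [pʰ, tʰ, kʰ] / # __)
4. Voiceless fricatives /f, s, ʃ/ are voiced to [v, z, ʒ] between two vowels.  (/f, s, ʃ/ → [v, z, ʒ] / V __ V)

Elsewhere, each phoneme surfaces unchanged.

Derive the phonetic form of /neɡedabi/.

/n/ (word-initial) is in the target of rule 1 but the environment (before a labial or velar stop) is not met → [n].
/e/ meets the environment for rule 2 (before a voiced consonant) → [eː].
/ɡ/ stays [ɡ].
/e/ — between /ɡ/ and /d/, before a voiced consonant — surfaces as [eː] (rule 2).
/d/ (between /e/ and /a/) is unaffected → [d].
/a/ (between /d/ and /b/) occurs before a voiced consonant → [aː] by rule 2.
/b/ stays [b].
/i/ — word-final; rule 2 does not apply here → [i].

[neːɡeːdaːbi]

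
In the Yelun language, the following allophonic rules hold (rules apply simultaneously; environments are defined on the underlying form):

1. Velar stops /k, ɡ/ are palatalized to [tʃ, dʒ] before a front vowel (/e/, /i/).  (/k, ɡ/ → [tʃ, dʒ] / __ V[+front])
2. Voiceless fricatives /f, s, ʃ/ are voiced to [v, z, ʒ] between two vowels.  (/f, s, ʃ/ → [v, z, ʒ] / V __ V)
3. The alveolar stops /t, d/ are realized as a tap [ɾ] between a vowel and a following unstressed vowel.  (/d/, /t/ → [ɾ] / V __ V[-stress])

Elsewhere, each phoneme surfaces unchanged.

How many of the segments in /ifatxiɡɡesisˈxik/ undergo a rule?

3

Segments that undergo a rule: /f/ → [v] (rule 2); /ɡ/ → [dʒ] (rule 1); /s/ → [z] (rule 2).
All other segments surface unchanged.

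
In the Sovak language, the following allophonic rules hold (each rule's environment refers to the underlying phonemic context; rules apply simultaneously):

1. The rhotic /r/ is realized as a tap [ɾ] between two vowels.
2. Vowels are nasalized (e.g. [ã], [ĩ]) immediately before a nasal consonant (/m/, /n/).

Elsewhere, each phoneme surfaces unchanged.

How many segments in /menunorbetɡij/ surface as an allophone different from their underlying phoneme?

Segments that undergo a rule: /e/ → [ẽ] (rule 2); /u/ → [ũ] (rule 2).
All other segments surface unchanged.

2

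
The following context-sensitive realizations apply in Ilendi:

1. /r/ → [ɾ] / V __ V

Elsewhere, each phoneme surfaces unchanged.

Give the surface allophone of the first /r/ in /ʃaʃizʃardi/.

/r/ — between /a/ and /d/; rule 1 does not apply here → [r].

[r]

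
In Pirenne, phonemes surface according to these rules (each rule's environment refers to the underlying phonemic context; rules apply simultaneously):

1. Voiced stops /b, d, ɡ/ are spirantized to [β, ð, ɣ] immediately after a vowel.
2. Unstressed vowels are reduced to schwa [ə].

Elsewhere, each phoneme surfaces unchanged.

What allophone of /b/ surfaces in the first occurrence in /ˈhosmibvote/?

/b/ meets the environment for rule 1 (immediately after a vowel) → [β].

[β]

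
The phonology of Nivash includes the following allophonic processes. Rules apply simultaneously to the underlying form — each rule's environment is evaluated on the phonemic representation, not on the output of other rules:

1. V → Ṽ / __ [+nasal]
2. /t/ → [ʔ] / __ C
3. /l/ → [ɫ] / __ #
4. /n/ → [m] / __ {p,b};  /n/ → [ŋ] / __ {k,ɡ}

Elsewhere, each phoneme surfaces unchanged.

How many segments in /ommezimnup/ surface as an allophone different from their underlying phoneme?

Segments that undergo a rule: /o/ → [õ] (rule 1); /i/ → [ĩ] (rule 1).
All other segments surface unchanged.

2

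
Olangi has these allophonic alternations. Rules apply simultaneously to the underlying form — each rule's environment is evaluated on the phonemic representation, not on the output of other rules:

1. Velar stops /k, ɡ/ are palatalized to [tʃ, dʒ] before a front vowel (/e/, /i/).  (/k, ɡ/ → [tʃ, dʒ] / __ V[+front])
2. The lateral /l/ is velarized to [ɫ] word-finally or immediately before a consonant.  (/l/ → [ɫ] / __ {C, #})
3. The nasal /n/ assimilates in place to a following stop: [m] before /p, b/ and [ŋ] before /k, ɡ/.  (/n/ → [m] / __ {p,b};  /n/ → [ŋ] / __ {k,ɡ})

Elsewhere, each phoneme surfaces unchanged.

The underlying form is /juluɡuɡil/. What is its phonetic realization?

/j/ — not in any rule's target class → [j].
/u/ — not in any rule's target class → [u].
/l/ (between /u/ and /u/) is in the target of rule 2 but the environment (word-finally or immediately before a consonant) is not met → [l].
/u/ — not in any rule's target class → [u].
/ɡ/ (between /u/ and /u/) fails the environment for rule 1, so it stays [ɡ].
/u/ stays [u].
/ɡ/ (between /u/ and /i/): before a front vowel, so rule 1 applies → [dʒ].
/i/ stays [i].
Rule 2 applies to /l/ (word-final: word-finally or immediately before a consonant) → [ɫ].

[juluɡudʒiɫ]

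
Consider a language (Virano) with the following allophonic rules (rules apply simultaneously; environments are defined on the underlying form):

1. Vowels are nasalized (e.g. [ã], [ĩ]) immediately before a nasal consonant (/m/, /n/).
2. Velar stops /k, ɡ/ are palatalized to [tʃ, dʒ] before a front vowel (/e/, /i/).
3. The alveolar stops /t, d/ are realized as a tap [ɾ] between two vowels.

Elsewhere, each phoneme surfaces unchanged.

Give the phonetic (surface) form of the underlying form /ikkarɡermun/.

/i/ (word-initial): rule 1 targets it, but not before a nasal consonant → unchanged [i].
/k/ — between /i/ and /k/; rule 2 does not apply here → [k].
/k/ (between /k/ and /a/) is in the target of rule 2 but the environment (before a front vowel) is not met → [k].
/a/ (between /k/ and /r/) is in the target of rule 1 but the environment (before a nasal consonant) is not met → [a].
/r/ — not in any rule's target class → [r].
/ɡ/ (between /r/ and /e/) occurs before a front vowel → [dʒ] by rule 2.
/e/ (between /ɡ/ and /r/) is in the target of rule 1 but the environment (before a nasal consonant) is not met → [e].
/r/ stays [r].
/m/ — not in any rule's target class → [m].
Rule 1 applies to /u/ (between /m/ and /n/: before a nasal consonant) → [ũ].
/n/ stays [n].

[ikkardʒermũn]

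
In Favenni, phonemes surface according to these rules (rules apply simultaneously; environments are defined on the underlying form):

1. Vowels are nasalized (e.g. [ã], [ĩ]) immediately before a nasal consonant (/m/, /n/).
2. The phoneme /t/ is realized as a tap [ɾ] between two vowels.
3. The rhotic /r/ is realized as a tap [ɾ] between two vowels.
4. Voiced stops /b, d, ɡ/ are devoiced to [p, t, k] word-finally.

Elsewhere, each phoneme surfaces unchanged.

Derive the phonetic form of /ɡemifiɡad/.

/ɡ/ (word-initial) is in the target of rule 4 but the environment (word-finally) is not met → [ɡ].
/e/ (between /ɡ/ and /m/) occurs before a nasal consonant → [ẽ] by rule 1.
/m/ (between /e/ and /i/) is unaffected → [m].
/i/ (between /m/ and /f/): rule 1 targets it, but not before a nasal consonant → unchanged [i].
/f/ (between /i/ and /i/) is unaffected → [f].
/i/ (between /f/ and /ɡ/) fails the environment for rule 1, so it stays [i].
/ɡ/ (between /i/ and /a/): rule 4 targets it, but not word-finally → unchanged [ɡ].
/a/ (between /ɡ/ and /d/) fails the environment for rule 1, so it stays [a].
/d/ meets the environment for rule 4 (word-finally) → [t].

[ɡẽmifiɡat]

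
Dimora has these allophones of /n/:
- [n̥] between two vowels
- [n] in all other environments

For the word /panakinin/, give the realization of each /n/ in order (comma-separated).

Occurrence 1 (position 3): between two vowels → [n̥].
Occurrence 2 (position 7): between two vowels → [n̥].
Occurrence 3 (position 9): no conditioning environment matches → elsewhere allophone [n].

[n̥], [n̥], [n]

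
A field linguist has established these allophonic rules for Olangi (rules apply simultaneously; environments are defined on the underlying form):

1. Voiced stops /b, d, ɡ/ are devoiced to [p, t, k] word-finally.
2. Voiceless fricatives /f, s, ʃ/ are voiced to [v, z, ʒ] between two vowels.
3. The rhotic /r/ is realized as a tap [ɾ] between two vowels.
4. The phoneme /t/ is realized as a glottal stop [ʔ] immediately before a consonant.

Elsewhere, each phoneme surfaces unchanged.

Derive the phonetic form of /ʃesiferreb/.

/ʃ/ (word-initial) fails the environment for rule 2, so it stays [ʃ].
/e/ (between /ʃ/ and /s/) is unaffected → [e].
Rule 2 applies to /s/ (between /e/ and /i/: between two vowels) → [z].
/i/ (between /s/ and /f/) is unaffected → [i].
/f/ (between /i/ and /e/): between two vowels, so rule 2 applies → [v].
/e/ (between /f/ and /r/) is unaffected → [e].
/r/ (between /e/ and /r/) fails the environment for rule 3, so it stays [r].
/r/ (between /r/ and /e/): rule 3 targets it, but not between two vowels → unchanged [r].
/e/ stays [e].
/b/ — word-final, word-finally — surfaces as [p] (rule 1).

[ʃeziverrep]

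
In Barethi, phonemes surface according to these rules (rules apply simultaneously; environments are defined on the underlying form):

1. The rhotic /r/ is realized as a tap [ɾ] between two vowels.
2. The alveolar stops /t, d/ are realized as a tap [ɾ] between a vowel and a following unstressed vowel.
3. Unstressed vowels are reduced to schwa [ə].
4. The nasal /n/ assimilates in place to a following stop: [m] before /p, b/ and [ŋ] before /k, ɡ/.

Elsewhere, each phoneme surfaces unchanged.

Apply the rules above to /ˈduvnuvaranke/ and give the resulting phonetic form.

[ˈduvnəvəɾəŋkə]

/d/ (word-initial): rule 2 targets it, but not between a vowel and a following unstressed vowel → unchanged [d].
/u/ (between /d/ and /v/) is in the target of rule 3 but the environment (in an unstressed syllable) is not met → [u].
/v/ (between /u/ and /n/): no rule targets it → [v].
/n/ (between /v/ and /u/): rule 4 targets it, but not before a labial or velar stop → unchanged [n].
/u/ meets the environment for rule 3 (in an unstressed syllable) → [ə].
/v/ (between /u/ and /a/) is unaffected → [v].
/a/ (between /v/ and /r/): in an unstressed syllable, so rule 3 applies → [ə].
Rule 1 applies to /r/ (between /a/ and /a/: between two vowels) → [ɾ].
/a/ meets the environment for rule 3 (in an unstressed syllable) → [ə].
Rule 4 applies to /n/ (between /a/ and /k/: before a labial or velar stop) → [ŋ].
/k/ stays [k].
/e/ — word-final, in an unstressed syllable — surfaces as [ə] (rule 3).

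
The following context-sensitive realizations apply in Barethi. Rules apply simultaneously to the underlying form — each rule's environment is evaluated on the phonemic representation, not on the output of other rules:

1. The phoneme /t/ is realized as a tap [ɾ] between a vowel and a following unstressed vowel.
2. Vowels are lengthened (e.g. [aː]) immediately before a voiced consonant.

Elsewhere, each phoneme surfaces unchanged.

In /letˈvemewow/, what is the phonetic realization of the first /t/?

[t]

/t/ (between /e/ and /v/) is in the target of rule 1 but the environment (between a vowel and a following unstressed vowel) is not met → [t].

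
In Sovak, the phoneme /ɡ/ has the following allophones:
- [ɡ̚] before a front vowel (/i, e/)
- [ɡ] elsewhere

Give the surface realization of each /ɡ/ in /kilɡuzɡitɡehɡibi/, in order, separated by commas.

[ɡ], [ɡ̚], [ɡ̚], [ɡ̚]

Occurrence 1 (position 4): no conditioning environment matches → elsewhere allophone [ɡ].
Occurrence 2 (position 7): before a front vowel (/i, e/) → [ɡ̚].
Occurrence 3 (position 10): before a front vowel (/i, e/) → [ɡ̚].
Occurrence 4 (position 13): before a front vowel (/i, e/) → [ɡ̚].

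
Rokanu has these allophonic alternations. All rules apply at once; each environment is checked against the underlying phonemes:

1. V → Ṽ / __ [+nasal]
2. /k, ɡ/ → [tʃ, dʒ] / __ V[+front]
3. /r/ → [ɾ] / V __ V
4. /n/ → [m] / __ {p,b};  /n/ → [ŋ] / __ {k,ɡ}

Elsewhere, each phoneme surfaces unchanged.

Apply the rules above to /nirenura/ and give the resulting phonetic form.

/n/ — word-initial; rule 4 does not apply here → [n].
/i/ — between /n/ and /r/; rule 1 does not apply here → [i].
/r/ (between /i/ and /e/): between two vowels, so rule 3 applies → [ɾ].
/e/ meets the environment for rule 1 (before a nasal consonant) → [ẽ].
/n/ (between /e/ and /u/): rule 4 targets it, but not before a labial or velar stop → unchanged [n].
/u/ (between /n/ and /r/) is in the target of rule 1 but the environment (before a nasal consonant) is not met → [u].
/r/ (between /u/ and /a/) occurs between two vowels → [ɾ] by rule 3.
/a/ (word-final) fails the environment for rule 1, so it stays [a].

[niɾẽnuɾa]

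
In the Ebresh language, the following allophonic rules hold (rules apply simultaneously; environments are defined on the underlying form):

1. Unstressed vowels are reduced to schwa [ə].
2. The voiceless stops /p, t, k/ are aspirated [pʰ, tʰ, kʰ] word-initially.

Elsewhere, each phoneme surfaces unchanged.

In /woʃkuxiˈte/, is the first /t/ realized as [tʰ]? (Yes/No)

/t/ — between /i/ and /e/; rule 2 does not apply here → [t].
The actual realization is [t], not [tʰ].

No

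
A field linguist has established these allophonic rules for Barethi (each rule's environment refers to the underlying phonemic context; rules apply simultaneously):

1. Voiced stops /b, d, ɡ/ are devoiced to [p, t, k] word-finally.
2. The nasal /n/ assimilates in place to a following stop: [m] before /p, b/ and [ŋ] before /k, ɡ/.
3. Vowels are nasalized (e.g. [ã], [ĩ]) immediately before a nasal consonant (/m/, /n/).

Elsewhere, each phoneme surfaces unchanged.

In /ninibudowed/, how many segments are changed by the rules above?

Segments that undergo a rule: /i/ → [ĩ] (rule 3); /d/ → [t] (rule 1).
All other segments surface unchanged.

2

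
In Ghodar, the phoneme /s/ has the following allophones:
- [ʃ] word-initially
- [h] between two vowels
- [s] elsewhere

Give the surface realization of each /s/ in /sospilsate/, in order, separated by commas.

[ʃ], [s], [s]

Occurrence 1 (position 1): word-initially → [ʃ].
Occurrence 2 (position 3): no conditioning environment matches → elsewhere allophone [s].
Occurrence 3 (position 7): no conditioning environment matches → elsewhere allophone [s].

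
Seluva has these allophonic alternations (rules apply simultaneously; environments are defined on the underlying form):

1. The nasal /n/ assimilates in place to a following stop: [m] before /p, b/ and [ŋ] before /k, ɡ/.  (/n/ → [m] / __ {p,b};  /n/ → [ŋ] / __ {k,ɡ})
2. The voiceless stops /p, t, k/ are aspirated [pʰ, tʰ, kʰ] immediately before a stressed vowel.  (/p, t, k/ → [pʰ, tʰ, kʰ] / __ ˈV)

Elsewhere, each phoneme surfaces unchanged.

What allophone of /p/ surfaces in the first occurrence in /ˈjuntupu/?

[p]

/p/ — between /u/ and /u/; rule 2 does not apply here → [p].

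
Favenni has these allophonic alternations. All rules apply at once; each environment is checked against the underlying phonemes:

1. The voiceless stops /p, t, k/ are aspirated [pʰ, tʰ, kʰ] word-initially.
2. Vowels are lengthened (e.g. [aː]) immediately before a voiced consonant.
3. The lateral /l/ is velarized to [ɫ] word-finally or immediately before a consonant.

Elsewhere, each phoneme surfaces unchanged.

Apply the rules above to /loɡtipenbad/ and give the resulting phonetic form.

[loːɡtipeːnbaːd]

/l/ (word-initial) fails the environment for rule 3, so it stays [l].
/o/ — between /l/ and /ɡ/, before a voiced consonant — surfaces as [oː] (rule 2).
/ɡ/ (between /o/ and /t/) is unaffected → [ɡ].
/t/ — between /ɡ/ and /i/; rule 1 does not apply here → [t].
/i/ (between /t/ and /p/) fails the environment for rule 2, so it stays [i].
/p/ — between /i/ and /e/; rule 1 does not apply here → [p].
Rule 2 applies to /e/ (between /p/ and /n/: before a voiced consonant) → [eː].
/n/ (between /e/ and /b/) is unaffected → [n].
/b/ — not in any rule's target class → [b].
/a/ — between /b/ and /d/, before a voiced consonant — surfaces as [aː] (rule 2).
/d/ (word-final): no rule targets it → [d].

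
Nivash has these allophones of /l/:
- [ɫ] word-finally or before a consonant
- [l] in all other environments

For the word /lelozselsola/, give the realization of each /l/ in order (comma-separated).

[l], [l], [ɫ], [l]

Occurrence 1 (position 1): no conditioning environment matches → elsewhere allophone [l].
Occurrence 2 (position 3): no conditioning environment matches → elsewhere allophone [l].
Occurrence 3 (position 8): word-finally or before a consonant → [ɫ].
Occurrence 4 (position 11): no conditioning environment matches → elsewhere allophone [l].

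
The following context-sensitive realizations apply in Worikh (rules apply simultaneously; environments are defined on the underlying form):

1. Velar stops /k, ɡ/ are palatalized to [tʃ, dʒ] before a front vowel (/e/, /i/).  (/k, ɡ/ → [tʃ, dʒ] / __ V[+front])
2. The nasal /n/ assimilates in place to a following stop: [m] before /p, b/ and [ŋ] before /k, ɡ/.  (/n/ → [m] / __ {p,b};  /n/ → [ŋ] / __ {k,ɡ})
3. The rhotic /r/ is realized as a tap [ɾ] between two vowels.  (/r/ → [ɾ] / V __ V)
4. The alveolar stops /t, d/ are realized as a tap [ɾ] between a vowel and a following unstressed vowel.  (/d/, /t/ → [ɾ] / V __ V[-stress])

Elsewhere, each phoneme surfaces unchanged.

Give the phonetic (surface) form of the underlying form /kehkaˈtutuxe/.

[tʃehkaˈtuɾuxe]

/k/ (word-initial) occurs before a front vowel → [tʃ] by rule 1.
/k/ (between /h/ and /a/) is in the target of rule 1 but the environment (before a front vowel) is not met → [k].
/t/ (between /a/ and /u/) fails the environment for rule 4, so it stays [t].
/t/ — between /u/ and /u/, between a vowel and a following unstressed vowel — surfaces as [ɾ] (rule 4).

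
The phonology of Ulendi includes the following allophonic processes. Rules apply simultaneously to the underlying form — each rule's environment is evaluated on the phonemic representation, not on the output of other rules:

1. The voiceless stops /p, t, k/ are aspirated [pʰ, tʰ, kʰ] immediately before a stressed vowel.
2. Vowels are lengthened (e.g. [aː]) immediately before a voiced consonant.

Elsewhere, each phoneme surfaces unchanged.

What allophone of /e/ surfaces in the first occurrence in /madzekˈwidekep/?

[e]

/e/ (between /z/ and /k/): rule 2 targets it, but not before a voiced consonant → unchanged [e].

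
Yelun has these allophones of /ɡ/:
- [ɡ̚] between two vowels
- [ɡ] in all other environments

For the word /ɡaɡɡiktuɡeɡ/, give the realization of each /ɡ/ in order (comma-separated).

[ɡ], [ɡ], [ɡ], [ɡ̚], [ɡ]

Occurrence 1 (position 1): no conditioning environment matches → elsewhere allophone [ɡ].
Occurrence 2 (position 3): no conditioning environment matches → elsewhere allophone [ɡ].
Occurrence 3 (position 4): no conditioning environment matches → elsewhere allophone [ɡ].
Occurrence 4 (position 9): between two vowels → [ɡ̚].
Occurrence 5 (position 11): no conditioning environment matches → elsewhere allophone [ɡ].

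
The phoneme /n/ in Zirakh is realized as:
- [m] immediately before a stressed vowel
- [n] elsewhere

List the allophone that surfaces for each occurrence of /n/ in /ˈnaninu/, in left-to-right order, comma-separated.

Occurrence 1 (position 1): immediately before a stressed vowel → [m].
Occurrence 2 (position 3): no conditioning environment matches → elsewhere allophone [n].
Occurrence 3 (position 5): no conditioning environment matches → elsewhere allophone [n].

[m], [n], [n]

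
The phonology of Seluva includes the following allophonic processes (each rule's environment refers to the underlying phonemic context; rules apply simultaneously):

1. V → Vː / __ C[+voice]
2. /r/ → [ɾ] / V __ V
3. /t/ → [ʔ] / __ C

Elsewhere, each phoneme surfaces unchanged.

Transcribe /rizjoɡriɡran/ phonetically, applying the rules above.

[riːzjoːɡriːɡraːn]

/r/ — word-initial; rule 2 does not apply here → [r].
/i/ (between /r/ and /z/) occurs before a voiced consonant → [iː] by rule 1.
/z/ stays [z].
/j/ (between /z/ and /o/) is unaffected → [j].
/o/ (between /j/ and /ɡ/) occurs before a voiced consonant → [oː] by rule 1.
/ɡ/ stays [ɡ].
/r/ (between /ɡ/ and /i/) fails the environment for rule 2, so it stays [r].
/i/ — between /r/ and /ɡ/, before a voiced consonant — surfaces as [iː] (rule 1).
/ɡ/ (between /i/ and /r/): no rule targets it → [ɡ].
/r/ (between /ɡ/ and /a/) fails the environment for rule 2, so it stays [r].
/a/ (between /r/ and /n/): before a voiced consonant, so rule 1 applies → [aː].
/n/ (word-final): no rule targets it → [n].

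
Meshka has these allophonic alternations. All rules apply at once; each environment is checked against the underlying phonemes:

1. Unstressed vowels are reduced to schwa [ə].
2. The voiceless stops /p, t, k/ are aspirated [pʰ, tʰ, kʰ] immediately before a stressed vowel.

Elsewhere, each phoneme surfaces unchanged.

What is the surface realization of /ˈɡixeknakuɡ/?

[ˈɡixəknəkəɡ]

/i/ — between /ɡ/ and /x/; rule 1 does not apply here → [i].
Rule 1 applies to /e/ (between /x/ and /k/: in an unstressed syllable) → [ə].
/k/ — between /e/ and /n/; rule 2 does not apply here → [k].
/a/ — between /n/ and /k/, in an unstressed syllable — surfaces as [ə] (rule 1).
/k/ (between /a/ and /u/) is in the target of rule 2 but the environment (immediately before a stressed vowel) is not met → [k].
/u/ — between /k/ and /ɡ/, in an unstressed syllable — surfaces as [ə] (rule 1).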